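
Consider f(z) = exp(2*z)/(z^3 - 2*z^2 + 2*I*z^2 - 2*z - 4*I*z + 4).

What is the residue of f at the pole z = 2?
(1/10 - I/5)*exp(4)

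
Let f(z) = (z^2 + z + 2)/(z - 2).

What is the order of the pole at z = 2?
Factor the denominator:
  z - 2 = (z - 2)

The numerator P(z) = z^2 + z + 2 has P(2) = 8 ≠ 0, so no factor of (z - 2) cancels.
Near z = 2 we can therefore write f(z) = g(z)/(z - 2) with g analytic at 2 and g(2) ≠ 0 (g is just the numerator).

Hence z = 2 is a pole of order 1.

Final answer: 1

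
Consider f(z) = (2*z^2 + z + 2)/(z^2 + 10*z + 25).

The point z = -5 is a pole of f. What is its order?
Factor the denominator:
  z^2 + 10*z + 25 = (z + 5)^2

The numerator P(z) = 2*z^2 + z + 2 has P(-5) = 47 ≠ 0, so no factor of (z + 5) cancels.
Near z = -5 we can therefore write f(z) = g(z)/(z + 5)^2 with g analytic at -5 and g(-5) ≠ 0 (g is just the numerator).

Hence z = -5 is a pole of order 2.

Final answer: 2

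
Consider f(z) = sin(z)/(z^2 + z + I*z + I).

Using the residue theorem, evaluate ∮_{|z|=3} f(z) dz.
pi*(-1 + I)*sin(1) + pi*(1 + I)*sinh(1)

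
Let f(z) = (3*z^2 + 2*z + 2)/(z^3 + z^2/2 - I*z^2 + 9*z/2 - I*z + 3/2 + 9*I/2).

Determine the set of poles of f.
The singularities of f are the zeros of the denominator. Factoring,
  z^3 + z^2/2 - I*z^2 + 9*z/2 - I*z + 3/2 + 9*I/2 = (z + 1 + I)*(z - 1/2 + I)*(z - 3*I)
so the candidates are z = -1 - I, z = 1/2 - I, z = 3*I.

Check the numerator P(z) = 3*z^2 + 2*z + 2 at each one:
  P(-1 - I) = 4*I ≠ 0, so z = -1 - I is a (simple) pole.
  P(1/2 - I) = 3/4 - 5*I ≠ 0, so z = 1/2 - I is a (simple) pole.
  P(3*I) = -25 + 6*I ≠ 0, so z = 3*I is a (simple) pole.

Poles of f: {-1 - I, 3*I, 1/2 - I}

Final answer: {-1 - I, 3*I, 1/2 - I}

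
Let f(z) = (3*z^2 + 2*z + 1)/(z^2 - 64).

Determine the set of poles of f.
The singularities of f are the zeros of the denominator. Factoring,
  z^2 - 64 = (z + 8)*(z - 8)
so the candidates are z = -8, z = 8.

Check the numerator P(z) = 3*z^2 + 2*z + 1 at each one:
  P(-8) = 177 ≠ 0, so z = -8 is a (simple) pole.
  P(8) = 209 ≠ 0, so z = 8 is a (simple) pole.

Poles of f: {-8, 8}

Final answer: {-8, 8}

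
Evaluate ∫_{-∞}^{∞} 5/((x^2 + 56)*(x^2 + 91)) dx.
Let f(z) = 5/((z^2 + 56)*(z^2 + 91)). The denominator has no real zeros and deg Q - deg P = 4 ≥ 2, so the integral of f over the upper semicircle |z| = R tends to 0 as R → ∞. Closing the contour in the upper half-plane,
  ∫_{-∞}^{∞} f(x) dx = 2πi · Σ Res(f, z_k)  over the poles with Im z_k > 0.

Zeros of the denominator: z^2 + 56 = 0 gives z = ±2*sqrt(14)*I; z^2 + 91 = 0 gives z = ±sqrt(91)*I.
Upper half-plane: z = 2*sqrt(14)*I, z = sqrt(91)*I (simple).

Each pole is a simple zero of Q(z) = z^4 + 147*z^2 + 5096, so Res(f, z₀) = P(z₀)/Q'(z₀) with P(z) = 5, Q'(z) = 4*z^3 + 294*z:
  Res(f, 2*sqrt(14)*I) = (5)/(140*sqrt(14)*I) = -sqrt(14)*I/392
  Res(f, sqrt(91)*I) = (5)/(-70*sqrt(91)*I) = sqrt(91)*I/1274

Sum of residues: I*(-sqrt(14)/392 + sqrt(91)/1274)
∫_{-∞}^{∞} f(x) dx = 2πi · (I*(-sqrt(14)/392 + sqrt(91)/1274)) = pi*(-4*sqrt(91) + 13*sqrt(14))/2548

Final answer: pi*(-4*sqrt(91) + 13*sqrt(14))/2548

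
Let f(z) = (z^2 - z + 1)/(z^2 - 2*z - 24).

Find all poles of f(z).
The singularities of f are the zeros of the denominator. Factoring,
  z^2 - 2*z - 24 = (z - 6)*(z + 4)
so the candidates are z = 6, z = -4.

Check the numerator P(z) = z^2 - z + 1 at each one:
  P(6) = 31 ≠ 0, so z = 6 is a (simple) pole.
  P(-4) = 21 ≠ 0, so z = -4 is a (simple) pole.

Poles of f: {-4, 6}

Final answer: {-4, 6}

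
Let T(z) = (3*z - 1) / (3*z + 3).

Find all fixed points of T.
T(z) = z means 3*z - 1 = z*(3*z + 3), i.e.
  3*z^2 + 1 = 0.
Discriminant: (0)^2 - 4*(3)*(1) = -12, so the roots are complex conjugates.
  z = (0 ± I*sqrt(12))/(2*(3))
Fixed points: {-sqrt(3)*I/3, sqrt(3)*I/3}

Final answer: {-sqrt(3)*I/3, sqrt(3)*I/3}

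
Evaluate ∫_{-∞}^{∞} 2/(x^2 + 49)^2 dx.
Let f(z) = 2/(z^2 + 49)^2. The denominator has no real zeros and deg Q - deg P = 4 ≥ 2, so the integral of f over the upper semicircle |z| = R tends to 0 as R → ∞. Closing the contour in the upper half-plane,
  ∫_{-∞}^{∞} f(x) dx = 2πi · Σ Res(f, z_k)  over the poles with Im z_k > 0.

Zeros of the denominator: z^2 + 49 = 0 gives z = ±7*I.
Upper half-plane: z = 7*I (a pole of order 2).

Write f(z) = g(z)/(z - 7*I)^2 with g(z) = 2/(z + 7*I)^2. For a double pole, Res(f, z₀) = g'(z₀):
  g'(z) = -4/(z + 7*I)^3
  Res(f, 7*I) = g'(7*I) = -I/686

∫_{-∞}^{∞} f(x) dx = 2πi · (-I/686) = pi/343

Final answer: pi/343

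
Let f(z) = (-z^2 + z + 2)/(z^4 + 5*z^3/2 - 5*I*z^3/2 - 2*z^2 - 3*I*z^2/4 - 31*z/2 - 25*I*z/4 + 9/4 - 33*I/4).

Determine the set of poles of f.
The singularities of f are the zeros of the denominator. Factoring,
  z^4 + 5*z^3/2 - 5*I*z^3/2 - 2*z^2 - 3*I*z^2/4 - 31*z/2 - 25*I*z/4 + 9/4 - 33*I/4 = (z + 3 - 3*I)*(z + 3/2 + I)*(z + I/2)*(z - 2 - I)
so the candidates are z = -3 + 3*I, z = -3/2 - I, z = -I/2, z = 2 + I.

Check the numerator P(z) = -z^2 + z + 2 at each one:
  P(-3 + 3*I) = -1 + 21*I ≠ 0, so z = -3 + 3*I is a (simple) pole.
  P(-3/2 - I) = -3/4 - 4*I ≠ 0, so z = -3/2 - I is a (simple) pole.
  P(-I/2) = 9/4 - I/2 ≠ 0, so z = -I/2 is a (simple) pole.
  P(2 + I) = 1 - 3*I ≠ 0, so z = 2 + I is a (simple) pole.

Poles of f: {-3 + 3*I, -3/2 - I, -I/2, 2 + I}

Final answer: {-3 + 3*I, -3/2 - I, -I/2, 2 + I}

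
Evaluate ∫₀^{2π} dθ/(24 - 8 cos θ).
Call the integral J. The integrand is 2π-periodic and we integrate over a full period, so shifting θ does not change the value (θ → θ + π flips the sign of the trig term). Hence
  J = ∫₀^{2π} dθ/(24 + 8 cos θ).
Put z = e^{iθ}: then cos θ = (z + 1/z)/2, dθ = dz/(iz), and z runs once counterclockwise around |z| = 1:
  J = ∮_{|z|=1} 1/(24 + 8*(z + 1/z)/2) · dz/(iz) = (2/i) ∮_{|z|=1} dz/(8*z^2 + 48*z + 8).
The roots of 8*z^2 + 48*z + 8 are z = (-24 ± sqrt(24^2 - 8^2))/8, with sqrt(512) = 16*sqrt(2); their product is 1, so only z₊ = -3 + 2*sqrt(2) lies inside the unit circle (z₋ = -3 - 2*sqrt(2) lies outside).
z₊ is a simple zero of q(z) = 8*z^2 + 48*z + 8, so Res(1/q, z₊) = 1/q'(z₊) with q'(z) = 16*z + 48; and q'(z₊) = 8*(z₊ - z₋) = 32*sqrt(2).
Therefore J = (2/i) · 2πi · 1/(32*sqrt(2)) = 2*pi/(16*sqrt(2)) = sqrt(2)*pi/16

Final answer: sqrt(2)*pi/16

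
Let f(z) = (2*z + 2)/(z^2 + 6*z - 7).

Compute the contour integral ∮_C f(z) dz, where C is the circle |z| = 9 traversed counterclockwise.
By the residue theorem, ∮_C f(z) dz = 2πi · (sum of the residues of f at the poles inside |z| = 9).

The denominator factors as (z - 1)*(z + 7), so the singularities of f are simple poles at z = 1, z = -7.
  |1|² = 1 < 81 = 9², so this pole is inside the contour.
  |-7|² = 49 < 81 = 9², so this pole is inside the contour.

With P(z) = 2*z + 2 and Q(z) = z^2 + 6*z - 7, each pole is simple, so Res(f, z₀) = P(z₀)/Q'(z₀) with Q'(z) = 2*z + 6.
  Res(f, 1) = P(1)/Q'(1) = (4)/(8) = 1/2
  Res(f, -7) = P(-7)/Q'(-7) = (-12)/(-8) = 3/2

Sum of residues inside C: 2
∮_C f(z) dz = 2πi · (2) = 4*I*pi

Final answer: 4*I*pi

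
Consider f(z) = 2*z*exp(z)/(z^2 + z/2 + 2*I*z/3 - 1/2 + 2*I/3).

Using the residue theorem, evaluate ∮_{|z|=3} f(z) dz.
By the residue theorem, ∮_C f(z) dz = 2πi · (sum of the residues of f at the poles inside |z| = 3).

The denominator factors as (z - 1/2 + 2*I/3)*(z + 1), so the singularities of f are simple poles at z = 1/2 - 2*I/3, z = -1.
  |1/2 - 2*I/3|² = 25/36 < 9 = 3², so this pole is inside the contour.
  |-1|² = 1 < 9 = 3², so this pole is inside the contour.

With P(z) = 2*z*exp(z) and Q(z) = z^2 + z/2 + 2*I*z/3 - 1/2 + 2*I/3, each pole is simple, so Res(f, z₀) = P(z₀)/Q'(z₀) with Q'(z) = 2*z + 1/2 + 2*I/3.
  Res(f, 1/2 - 2*I/3) = P(1/2 - 2*I/3)/Q'(1/2 - 2*I/3) = ((1 - 4*I/3)*exp(1/2 - 2*I/3))/(3/2 - 2*I/3) = (86/97 - 48*I/97)*exp(1/2 - 2*I/3)
  Res(f, -1) = P(-1)/Q'(-1) = (-2*exp(-1))/(-3/2 + 2*I/3) = (108/97 + 48*I/97)*exp(-1)

Sum of residues inside C: (86/97 - 48*I/97)*exp(1/2 - 2*I/3) + (108/97 + 48*I/97)*exp(-1)
∮_C f(z) dz = 2πi · ((86/97 - 48*I/97)*exp(1/2 - 2*I/3) + (108/97 + 48*I/97)*exp(-1)) = pi*(-96/97 + 216*I/97)*exp(-1) + pi*(96/97 + 172*I/97)*exp(1/2 - 2*I/3)

Final answer: pi*(-96/97 + 216*I/97)*exp(-1) + pi*(96/97 + 172*I/97)*exp(1/2 - 2*I/3)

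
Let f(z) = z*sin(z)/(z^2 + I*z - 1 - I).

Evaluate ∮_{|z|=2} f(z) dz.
By the residue theorem, ∮_C f(z) dz = 2πi · (sum of the residues of f at the poles inside |z| = 2).

The denominator factors as (z + 1 + I)*(z - 1), so the singularities of f are simple poles at z = -1 - I, z = 1.
  |-1 - I|² = 2 < 4 = 2², so this pole is inside the contour.
  |1|² = 1 < 4 = 2², so this pole is inside the contour.

With P(z) = z*sin(z) and Q(z) = z^2 + I*z - 1 - I, each pole is simple, so Res(f, z₀) = P(z₀)/Q'(z₀) with Q'(z) = 2*z + I.
  Res(f, -1 - I) = P(-1 - I)/Q'(-1 - I) = ((1 + I)*sin(1 + I))/(-2 - I) = (-3/5 - I/5)*sin(1 + I)
  Res(f, 1) = P(1)/Q'(1) = (sin(1))/(2 + I) = (2/5 - I/5)*sin(1)

Sum of residues inside C: (-3/5 - I/5)*sin(1 + I) + (2/5 - I/5)*sin(1)
∮_C f(z) dz = 2πi · ((-3/5 - I/5)*sin(1 + I) + (2/5 - I/5)*sin(1)) = pi*(2/5 - 6*I/5)*sin(1 + I) + pi*(2/5 + 4*I/5)*sin(1)

Final answer: pi*(2/5 - 6*I/5)*sin(1 + I) + pi*(2/5 + 4*I/5)*sin(1)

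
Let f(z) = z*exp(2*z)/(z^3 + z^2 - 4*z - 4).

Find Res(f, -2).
Write f(z) = P(z)/Q(z) with P(z) = z*exp(2*z) and Q(z) = z^3 + z^2 - 4*z - 4.
The denominator factors as Q(z) = (z + 1)*(z - 2)*(z + 2), so z = -2 is a simple zero of Q and P is analytic there; z = -2 is therefore a simple pole and
  Res(f, z₀) = P(z₀)/Q'(z₀).

Q'(z) = 3*z^2 + 2*z - 4, so Q'(-2) = 4.
P(-2) = -2*exp(-4).

Res(f, -2) = (-2*exp(-4))/(4) = -exp(-4)/2

Final answer: -exp(-4)/2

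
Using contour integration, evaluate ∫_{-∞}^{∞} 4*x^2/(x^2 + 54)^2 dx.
Let f(z) = 4*z^2/(z^2 + 54)^2. The denominator has no real zeros and deg Q - deg P = 2 ≥ 2, so the integral of f over the upper semicircle |z| = R tends to 0 as R → ∞. Closing the contour in the upper half-plane,
  ∫_{-∞}^{∞} f(x) dx = 2πi · Σ Res(f, z_k)  over the poles with Im z_k > 0.

Zeros of the denominator: z^2 + 54 = 0 gives z = ±3*sqrt(6)*I.
Upper half-plane: z = 3*sqrt(6)*I (a pole of order 2).

Write f(z) = g(z)/(z - 3*sqrt(6)*I)^2 with g(z) = 4*z^2/(z + 3*sqrt(6)*I)^2. For a double pole, Res(f, z₀) = g'(z₀):
  g'(z) = 24*sqrt(6)*I*z/(z + 3*sqrt(6)*I)^3
  Res(f, 3*sqrt(6)*I) = g'(3*sqrt(6)*I) = -sqrt(6)*I/18

∫_{-∞}^{∞} f(x) dx = 2πi · (-sqrt(6)*I/18) = sqrt(6)*pi/9

Final answer: sqrt(6)*pi/9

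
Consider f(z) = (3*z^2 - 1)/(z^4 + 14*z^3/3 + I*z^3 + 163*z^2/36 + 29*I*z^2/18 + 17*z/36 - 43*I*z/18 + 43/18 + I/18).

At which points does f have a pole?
The singularities of f are the zeros of the denominator. Factoring,
  z^4 + 14*z^3/3 + I*z^3 + 163*z^2/36 + 29*I*z^2/18 + 17*z/36 - 43*I*z/18 + 43/18 + I/18 = (z + 3 + I/2)*(z - 1/3 - 2*I/3)*(z + I/2)*(z + 2 + 2*I/3)
so the candidates are z = -3 - I/2, z = 1/3 + 2*I/3, z = -I/2, z = -2 - 2*I/3.

Check the numerator P(z) = 3*z^2 - 1 at each one:
  P(-3 - I/2) = 101/4 + 9*I ≠ 0, so z = -3 - I/2 is a (simple) pole.
  P(1/3 + 2*I/3) = -2 + 4*I/3 ≠ 0, so z = 1/3 + 2*I/3 is a (simple) pole.
  P(-I/2) = -7/4 ≠ 0, so z = -I/2 is a (simple) pole.
  P(-2 - 2*I/3) = 29/3 + 8*I ≠ 0, so z = -2 - 2*I/3 is a (simple) pole.

Poles of f: {-3 - I/2, -2 - 2*I/3, -I/2, 1/3 + 2*I/3}

Final answer: {-3 - I/2, -2 - 2*I/3, -I/2, 1/3 + 2*I/3}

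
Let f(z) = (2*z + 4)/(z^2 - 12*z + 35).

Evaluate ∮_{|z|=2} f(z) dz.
0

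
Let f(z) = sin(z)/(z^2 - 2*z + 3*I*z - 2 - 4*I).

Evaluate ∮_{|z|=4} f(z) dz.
By the residue theorem, ∮_C f(z) dz = 2πi · (sum of the residues of f at the poles inside |z| = 4).

The denominator factors as (z - 2 + I)*(z + 2*I), so the singularities of f are simple poles at z = 2 - I, z = -2*I.
  |2 - I|² = 5 < 16 = 4², so this pole is inside the contour.
  |-2*I|² = 4 < 16 = 4², so this pole is inside the contour.

With P(z) = sin(z) and Q(z) = z^2 - 2*z + 3*I*z - 2 - 4*I, each pole is simple, so Res(f, z₀) = P(z₀)/Q'(z₀) with Q'(z) = 2*z - 2 + 3*I.
  Res(f, 2 - I) = P(2 - I)/Q'(2 - I) = (sin(2 - I))/(2 + I) = (2/5 - I/5)*sin(2 - I)
  Res(f, -2*I) = P(-2*I)/Q'(-2*I) = (-I*sinh(2))/(-2 - I) = (1/5 + 2*I/5)*sinh(2)

Sum of residues inside C: (2/5 - I/5)*sin(2 - I) + (1/5 + 2*I/5)*sinh(2)
∮_C f(z) dz = 2πi · ((2/5 - I/5)*sin(2 - I) + (1/5 + 2*I/5)*sinh(2)) = pi*(2/5 + 4*I/5)*sin(2 - I) + pi*(-4/5 + 2*I/5)*sinh(2)

Final answer: pi*(2/5 + 4*I/5)*sin(2 - I) + pi*(-4/5 + 2*I/5)*sinh(2)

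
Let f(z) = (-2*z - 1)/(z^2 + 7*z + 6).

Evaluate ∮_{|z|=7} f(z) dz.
-4*I*pi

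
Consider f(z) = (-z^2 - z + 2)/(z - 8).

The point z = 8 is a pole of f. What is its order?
Factor the denominator:
  z - 8 = (z - 8)

The numerator P(z) = -z^2 - z + 2 has P(8) = -70 ≠ 0, so no factor of (z - 8) cancels.
Near z = 8 we can therefore write f(z) = g(z)/(z - 8) with g analytic at 8 and g(8) ≠ 0 (g is just the numerator).

Hence z = 8 is a pole of order 1.

Final answer: 1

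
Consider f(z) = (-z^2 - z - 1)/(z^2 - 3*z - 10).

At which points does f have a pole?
The singularities of f are the zeros of the denominator. Factoring,
  z^2 - 3*z - 10 = (z + 2)*(z - 5)
so the candidates are z = -2, z = 5.

Check the numerator P(z) = -z^2 - z - 1 at each one:
  P(-2) = -3 ≠ 0, so z = -2 is a (simple) pole.
  P(5) = -31 ≠ 0, so z = 5 is a (simple) pole.

Poles of f: {-2, 5}

Final answer: {-2, 5}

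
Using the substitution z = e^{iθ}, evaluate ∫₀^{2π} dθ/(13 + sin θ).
sqrt(42)*pi/42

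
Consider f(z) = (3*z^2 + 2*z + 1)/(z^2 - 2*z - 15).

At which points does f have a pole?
The singularities of f are the zeros of the denominator. Factoring,
  z^2 - 2*z - 15 = (z - 5)*(z + 3)
so the candidates are z = 5, z = -3.

Check the numerator P(z) = 3*z^2 + 2*z + 1 at each one:
  P(5) = 86 ≠ 0, so z = 5 is a (simple) pole.
  P(-3) = 22 ≠ 0, so z = -3 is a (simple) pole.

Poles of f: {-3, 5}

Final answer: {-3, 5}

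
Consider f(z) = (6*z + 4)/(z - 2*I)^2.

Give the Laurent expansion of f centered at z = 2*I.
(4 + 12*I)/(z - 2*I)^2 + 6/(z - 2*I)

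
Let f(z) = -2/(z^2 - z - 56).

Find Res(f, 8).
Write f(z) = P(z)/Q(z) with P(z) = -2 and Q(z) = z^2 - z - 56.
The denominator factors as Q(z) = (z - 8)*(z + 7), so z = 8 is a simple zero of Q and P is analytic there; z = 8 is therefore a simple pole and
  Res(f, z₀) = P(z₀)/Q'(z₀).

Q'(z) = 2*z - 1, so Q'(8) = 15.
P(8) = -2.

Res(f, 8) = (-2)/(15) = -2/15

Final answer: -2/15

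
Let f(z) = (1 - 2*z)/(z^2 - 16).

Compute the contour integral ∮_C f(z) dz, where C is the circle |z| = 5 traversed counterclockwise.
-4*I*pi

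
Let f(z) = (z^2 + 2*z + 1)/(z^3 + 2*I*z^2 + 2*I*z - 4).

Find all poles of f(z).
The singularities of f are the zeros of the denominator. Factoring,
  z^3 + 2*I*z^2 + 2*I*z - 4 = (z - 1 + I)*(z + 2*I)*(z + 1 - I)
so the candidates are z = 1 - I, z = -2*I, z = -1 + I.

Check the numerator P(z) = z^2 + 2*z + 1 at each one:
  P(1 - I) = 3 - 4*I ≠ 0, so z = 1 - I is a (simple) pole.
  P(-2*I) = -3 - 4*I ≠ 0, so z = -2*I is a (simple) pole.
  P(-1 + I) = -1 ≠ 0, so z = -1 + I is a (simple) pole.

Poles of f: {-1 + I, -2*I, 1 - I}

Final answer: {-1 + I, -2*I, 1 - I}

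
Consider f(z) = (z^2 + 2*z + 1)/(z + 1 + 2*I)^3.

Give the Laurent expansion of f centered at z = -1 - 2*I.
-4/(z + 1 + 2*I)^3 - 4*I/(z + 1 + 2*I)^2 + 1/(z + 1 + 2*I)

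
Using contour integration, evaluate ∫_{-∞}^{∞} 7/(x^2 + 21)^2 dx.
sqrt(21)*pi/126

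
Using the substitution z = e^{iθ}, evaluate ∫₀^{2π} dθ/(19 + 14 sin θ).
Call the integral J. The integrand is 2π-periodic and we integrate over a full period, so shifting θ does not change the value (θ → θ + π/2 turns sin θ into cos θ). Hence
  J = ∫₀^{2π} dθ/(19 + 14 cos θ).
Put z = e^{iθ}: then cos θ = (z + 1/z)/2, dθ = dz/(iz), and z runs once counterclockwise around |z| = 1:
  J = ∮_{|z|=1} 1/(19 + 14*(z + 1/z)/2) · dz/(iz) = (2/i) ∮_{|z|=1} dz/(14*z^2 + 38*z + 14).
The roots of 14*z^2 + 38*z + 14 are z = (-19 ± sqrt(19^2 - 14^2))/14, with sqrt(165) = sqrt(165); their product is 1, so only z₊ = -19/14 + sqrt(165)/14 lies inside the unit circle (z₋ = -19/14 - sqrt(165)/14 lies outside).
z₊ is a simple zero of q(z) = 14*z^2 + 38*z + 14, so Res(1/q, z₊) = 1/q'(z₊) with q'(z) = 28*z + 38; and q'(z₊) = 14*(z₊ - z₋) = 2*sqrt(165).
Therefore J = (2/i) · 2πi · 1/(2*sqrt(165)) = 2*pi/(sqrt(165)) = 2*sqrt(165)*pi/165

Final answer: 2*sqrt(165)*pi/165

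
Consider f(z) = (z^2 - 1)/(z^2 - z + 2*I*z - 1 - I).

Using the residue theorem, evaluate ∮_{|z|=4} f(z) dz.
By the residue theorem, ∮_C f(z) dz = 2πi · (sum of the residues of f at the poles inside |z| = 4).

The denominator factors as (z - 1 + I)*(z + I), so the singularities of f are simple poles at z = 1 - I, z = -I.
  |1 - I|² = 2 < 16 = 4², so this pole is inside the contour.
  |-I|² = 1 < 16 = 4², so this pole is inside the contour.

With P(z) = z^2 - 1 and Q(z) = z^2 - z + 2*I*z - 1 - I, each pole is simple, so Res(f, z₀) = P(z₀)/Q'(z₀) with Q'(z) = 2*z - 1 + 2*I.
  Res(f, 1 - I) = P(1 - I)/Q'(1 - I) = (-1 - 2*I)/(1) = -1 - 2*I
  Res(f, -I) = P(-I)/Q'(-I) = (-2)/(-1) = 2

Sum of residues inside C: 1 - 2*I
∮_C f(z) dz = 2πi · (1 - 2*I) = pi*(4 + 2*I)

Final answer: pi*(4 + 2*I)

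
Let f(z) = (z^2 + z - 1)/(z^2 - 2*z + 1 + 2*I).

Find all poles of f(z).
{I, 2 - I}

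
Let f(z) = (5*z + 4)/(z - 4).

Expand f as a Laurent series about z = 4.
Put w = z - (4), i.e. z = w + 4. The denominator is w, so it suffices to rewrite the numerator in powers of w.

P(z) = 5*z + 4
P(w + 4) = 24 + 5*w

Dividing each term by w:
  f = 24/w + 5

Substituting back w = z - 4:
  f(z) = 24/(z - 4) + 5

The series is finite because the numerator is a polynomial; the negative powers form the principal part, and the coefficient of 1/(z - 4) gives Res(f, 4) = 24.

Final answer: 24/(z - 4) + 5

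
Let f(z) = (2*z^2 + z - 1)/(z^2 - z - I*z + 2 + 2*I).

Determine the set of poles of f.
The singularities of f are the zeros of the denominator. Factoring,
  z^2 - z - I*z + 2 + 2*I = (z - 1 + I)*(z - 2*I)
so the candidates are z = 1 - I, z = 2*I.

Check the numerator P(z) = 2*z^2 + z - 1 at each one:
  P(1 - I) = -5*I ≠ 0, so z = 1 - I is a (simple) pole.
  P(2*I) = -9 + 2*I ≠ 0, so z = 2*I is a (simple) pole.

Poles of f: {2*I, 1 - I}

Final answer: {2*I, 1 - I}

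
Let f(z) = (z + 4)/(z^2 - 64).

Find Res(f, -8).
Write f(z) = P(z)/Q(z) with P(z) = z + 4 and Q(z) = z^2 - 64.
The denominator factors as Q(z) = (z - 8)*(z + 8), so z = -8 is a simple zero of Q and P is analytic there; z = -8 is therefore a simple pole and
  Res(f, z₀) = P(z₀)/Q'(z₀).

Q'(z) = 2*z, so Q'(-8) = -16.
P(-8) = -4.

Res(f, -8) = (-4)/(-16) = 1/4

Final answer: 1/4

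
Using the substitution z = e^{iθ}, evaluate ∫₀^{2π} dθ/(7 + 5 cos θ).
Let J = ∫₀^{2π} dθ/(7 + 5 cos θ).
Put z = e^{iθ}: then cos θ = (z + 1/z)/2, dθ = dz/(iz), and z runs once counterclockwise around |z| = 1:
  J = ∮_{|z|=1} 1/(7 + 5*(z + 1/z)/2) · dz/(iz) = (2/i) ∮_{|z|=1} dz/(5*z^2 + 14*z + 5).
The roots of 5*z^2 + 14*z + 5 are z = (-7 ± sqrt(7^2 - 5^2))/5, with sqrt(24) = 2*sqrt(6); their product is 1, so only z₊ = -7/5 + 2*sqrt(6)/5 lies inside the unit circle (z₋ = -7/5 - 2*sqrt(6)/5 lies outside).
z₊ is a simple zero of q(z) = 5*z^2 + 14*z + 5, so Res(1/q, z₊) = 1/q'(z₊) with q'(z) = 10*z + 14; and q'(z₊) = 5*(z₊ - z₋) = 4*sqrt(6).
Therefore J = (2/i) · 2πi · 1/(4*sqrt(6)) = 2*pi/(2*sqrt(6)) = sqrt(6)*pi/6

Final answer: sqrt(6)*pi/6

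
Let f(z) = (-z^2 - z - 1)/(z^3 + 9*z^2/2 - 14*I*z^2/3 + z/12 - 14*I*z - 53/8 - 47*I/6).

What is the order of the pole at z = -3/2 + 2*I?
Factor the denominator:
  z^3 + 9*z^2/2 - 14*I*z^2/3 + z/12 - 14*I*z - 53/8 - 47*I/6 = (z + 3/2 - 2*I)^2*(z + 3/2 - 2*I/3)

The numerator P(z) = -z^2 - z - 1 has P(-3/2 + 2*I) = 9/4 + 4*I ≠ 0, so no factor of (z + 3/2 - 2*I) cancels.
Near z = -3/2 + 2*I we can therefore write f(z) = g(z)/(z + 3/2 - 2*I)^2 with g analytic at -3/2 + 2*I and g(-3/2 + 2*I) ≠ 0 (g is the numerator divided by the remaining denominator factors).

Hence z = -3/2 + 2*I is a pole of order 2.

Final answer: 2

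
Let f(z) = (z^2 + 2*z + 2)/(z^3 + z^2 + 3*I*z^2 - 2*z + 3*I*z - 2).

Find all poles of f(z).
The singularities of f are the zeros of the denominator. Factoring,
  z^3 + z^2 + 3*I*z^2 - 2*z + 3*I*z - 2 = (z + 2*I)*(z + 1)*(z + I)
so the candidates are z = -2*I, z = -1, z = -I.

Check the numerator P(z) = z^2 + 2*z + 2 at each one:
  P(-2*I) = -2 - 4*I ≠ 0, so z = -2*I is a (simple) pole.
  P(-1) = 1 ≠ 0, so z = -1 is a (simple) pole.
  P(-I) = 1 - 2*I ≠ 0, so z = -I is a (simple) pole.

Poles of f: {-1, -2*I, -I}

Final answer: {-1, -2*I, -I}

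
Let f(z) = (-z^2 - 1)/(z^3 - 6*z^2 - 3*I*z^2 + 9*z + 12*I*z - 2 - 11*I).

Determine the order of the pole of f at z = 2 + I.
Factor the denominator:
  z^3 - 6*z^2 - 3*I*z^2 + 9*z + 12*I*z - 2 - 11*I = (z - 2 - I)^3

The numerator P(z) = -z^2 - 1 has P(2 + I) = -4 - 4*I ≠ 0, so no factor of (z - 2 - I) cancels.
Near z = 2 + I we can therefore write f(z) = g(z)/(z - 2 - I)^3 with g analytic at 2 + I and g(2 + I) ≠ 0 (g is just the numerator).

Hence z = 2 + I is a pole of order 3.

Final answer: 3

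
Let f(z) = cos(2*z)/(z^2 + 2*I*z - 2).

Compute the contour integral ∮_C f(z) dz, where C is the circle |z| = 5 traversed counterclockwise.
By the residue theorem, ∮_C f(z) dz = 2πi · (sum of the residues of f at the poles inside |z| = 5).

The denominator factors as (z + 1 + I)*(z - 1 + I), so the singularities of f are simple poles at z = -1 - I, z = 1 - I.
  |-1 - I|² = 2 < 25 = 5², so this pole is inside the contour.
  |1 - I|² = 2 < 25 = 5², so this pole is inside the contour.

With P(z) = cos(2*z) and Q(z) = z^2 + 2*I*z - 2, each pole is simple, so Res(f, z₀) = P(z₀)/Q'(z₀) with Q'(z) = 2*z + 2*I.
  Res(f, -1 - I) = P(-1 - I)/Q'(-1 - I) = (cos(2 + 2*I))/(-2) = -cos(2 + 2*I)/2
  Res(f, 1 - I) = P(1 - I)/Q'(1 - I) = (cos(2 - 2*I))/(2) = cos(2 - 2*I)/2

Sum of residues inside C: cos(2 - 2*I)/2 - cos(2 + 2*I)/2
∮_C f(z) dz = 2πi · (cos(2 - 2*I)/2 - cos(2 + 2*I)/2) = I*pi*cos(2 - 2*I) - I*pi*cos(2 + 2*I)

Final answer: I*pi*cos(2 - 2*I) - I*pi*cos(2 + 2*I)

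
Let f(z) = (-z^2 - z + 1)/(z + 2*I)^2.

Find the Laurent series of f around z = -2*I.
Put w = z - (-2*I), i.e. z = w - 2*I. The denominator is w^2, so it suffices to rewrite the numerator in powers of w.

P(z) = -z^2 - z + 1
P(w - 2*I) = 5 + 2*I + (-1 + 4*I)*w - w^2

Dividing each term by w^2:
  f = (5 + 2*I)/w^2 + (-1 + 4*I)/w - 1

Substituting back w = z + 2*I:
  f(z) = (5 + 2*I)/(z + 2*I)^2 + (-1 + 4*I)/(z + 2*I) - 1

The series is finite because the numerator is a polynomial; the negative powers form the principal part, and the coefficient of 1/(z + 2*I) gives Res(f, -2*I) = -1 + 4*I.

Final answer: (5 + 2*I)/(z + 2*I)^2 + (-1 + 4*I)/(z + 2*I) - 1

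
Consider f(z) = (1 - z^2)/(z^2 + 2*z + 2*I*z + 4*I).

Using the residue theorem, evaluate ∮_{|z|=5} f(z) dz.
By the residue theorem, ∮_C f(z) dz = 2πi · (sum of the residues of f at the poles inside |z| = 5).

The denominator factors as (z + 2*I)*(z + 2), so the singularities of f are simple poles at z = -2*I, z = -2.
  |-2*I|² = 4 < 25 = 5², so this pole is inside the contour.
  |-2|² = 4 < 25 = 5², so this pole is inside the contour.

With P(z) = 1 - z^2 and Q(z) = z^2 + 2*z + 2*I*z + 4*I, each pole is simple, so Res(f, z₀) = P(z₀)/Q'(z₀) with Q'(z) = 2*z + 2 + 2*I.
  Res(f, -2*I) = P(-2*I)/Q'(-2*I) = (5)/(2 - 2*I) = 5/4 + 5*I/4
  Res(f, -2) = P(-2)/Q'(-2) = (-3)/(-2 + 2*I) = 3/4 + 3*I/4

Sum of residues inside C: 2 + 2*I
∮_C f(z) dz = 2πi · (2 + 2*I) = pi*(-4 + 4*I)

Final answer: pi*(-4 + 4*I)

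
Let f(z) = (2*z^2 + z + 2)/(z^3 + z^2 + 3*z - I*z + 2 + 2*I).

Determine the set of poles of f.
{-1 - I, -I, 2*I}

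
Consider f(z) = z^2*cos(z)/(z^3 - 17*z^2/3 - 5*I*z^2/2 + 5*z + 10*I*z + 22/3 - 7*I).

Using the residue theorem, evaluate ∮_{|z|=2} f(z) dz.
By the residue theorem, ∮_C f(z) dz = 2πi · (sum of the residues of f at the poles inside |z| = 2).

The denominator factors as (z - 3 - I)*(z - 3 - I/2)*(z + 1/3 - I), so the singularities of f are simple poles at z = 3 + I, z = 3 + I/2, z = -1/3 + I.
  |3 + I|² = 10 > 4 = 2², so this pole is outside the contour.
  |3 + I/2|² = 37/4 > 4 = 2², so this pole is outside the contour.
  |-1/3 + I|² = 10/9 < 4 = 2², so this pole is inside the contour.

With P(z) = z^2*cos(z) and Q(z) = z^3 - 17*z^2/3 - 5*I*z^2/2 + 5*z + 10*I*z + 22/3 - 7*I, each pole is simple, so Res(f, z₀) = P(z₀)/Q'(z₀) with Q'(z) = 3*z^2 - 34*z/3 - 5*I*z + 5 + 10*I.
  Res(f, -1/3 + I) = P(-1/3 + I)/Q'(-1/3 + I) = ((-8/9 - 2*I/3)*cos(1/3 - I))/(100/9 - 5*I/3) = (-142/2045 - 144*I/2045)*cos(1/3 - I)

∮_C f(z) dz = 2πi · ((-142/2045 - 144*I/2045)*cos(1/3 - I)) = pi*(288/2045 - 284*I/2045)*cos(1/3 - I)

Final answer: pi*(288/2045 - 284*I/2045)*cos(1/3 - I)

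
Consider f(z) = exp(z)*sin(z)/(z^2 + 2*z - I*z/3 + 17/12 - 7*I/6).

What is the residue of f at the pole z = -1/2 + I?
(-9/34 + 15*I/34)*exp(-1/2 + I)*sin(1/2 - I)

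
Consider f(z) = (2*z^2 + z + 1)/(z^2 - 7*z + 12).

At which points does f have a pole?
The singularities of f are the zeros of the denominator. Factoring,
  z^2 - 7*z + 12 = (z - 4)*(z - 3)
so the candidates are z = 4, z = 3.

Check the numerator P(z) = 2*z^2 + z + 1 at each one:
  P(4) = 37 ≠ 0, so z = 4 is a (simple) pole.
  P(3) = 22 ≠ 0, so z = 3 is a (simple) pole.

Poles of f: {3, 4}

Final answer: {3, 4}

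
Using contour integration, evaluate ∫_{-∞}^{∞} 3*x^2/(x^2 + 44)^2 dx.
Let f(z) = 3*z^2/(z^2 + 44)^2. The denominator has no real zeros and deg Q - deg P = 2 ≥ 2, so the integral of f over the upper semicircle |z| = R tends to 0 as R → ∞. Closing the contour in the upper half-plane,
  ∫_{-∞}^{∞} f(x) dx = 2πi · Σ Res(f, z_k)  over the poles with Im z_k > 0.

Zeros of the denominator: z^2 + 44 = 0 gives z = ±2*sqrt(11)*I.
Upper half-plane: z = 2*sqrt(11)*I (a pole of order 2).

Write f(z) = g(z)/(z - 2*sqrt(11)*I)^2 with g(z) = 3*z^2/(z + 2*sqrt(11)*I)^2. For a double pole, Res(f, z₀) = g'(z₀):
  g'(z) = 12*sqrt(11)*I*z/(z + 2*sqrt(11)*I)^3
  Res(f, 2*sqrt(11)*I) = g'(2*sqrt(11)*I) = -3*sqrt(11)*I/88

∫_{-∞}^{∞} f(x) dx = 2πi · (-3*sqrt(11)*I/88) = 3*sqrt(11)*pi/44

Final answer: 3*sqrt(11)*pi/44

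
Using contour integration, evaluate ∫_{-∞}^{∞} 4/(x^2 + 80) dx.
Let f(z) = 4/(z^2 + 80). The denominator has no real zeros and deg Q - deg P = 2 ≥ 2, so the integral of f over the upper semicircle |z| = R tends to 0 as R → ∞. Closing the contour in the upper half-plane,
  ∫_{-∞}^{∞} f(x) dx = 2πi · Σ Res(f, z_k)  over the poles with Im z_k > 0.

Zeros of the denominator: z^2 + 80 = 0 gives z = ±4*sqrt(5)*I.
Upper half-plane: z = 4*sqrt(5)*I (simple).

Each pole is a simple zero of Q(z) = z^2 + 80, so Res(f, z₀) = P(z₀)/Q'(z₀) with P(z) = 4, Q'(z) = 2*z:
  Res(f, 4*sqrt(5)*I) = (4)/(8*sqrt(5)*I) = -sqrt(5)*I/10

∫_{-∞}^{∞} f(x) dx = 2πi · (-sqrt(5)*I/10) = sqrt(5)*pi/5

Final answer: sqrt(5)*pi/5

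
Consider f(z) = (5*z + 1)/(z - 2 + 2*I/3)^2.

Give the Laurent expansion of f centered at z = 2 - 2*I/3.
Put w = z - (2 - 2*I/3), i.e. z = w + 2 - 2*I/3. The denominator is w^2, so it suffices to rewrite the numerator in powers of w.

P(z) = 5*z + 1
P(w + 2 - 2*I/3) = 11 - 10*I/3 + 5*w

Dividing each term by w^2:
  f = (11 - 10*I/3)/w^2 + 5/w

Substituting back w = z - 2 + 2*I/3:
  f(z) = (11 - 10*I/3)/(z - 2 + 2*I/3)^2 + 5/(z - 2 + 2*I/3)

The series is finite because the numerator is a polynomial; the negative powers form the principal part, and the coefficient of 1/(z - 2 + 2*I/3) gives Res(f, 2 - 2*I/3) = 5.

Final answer: (11 - 10*I/3)/(z - 2 + 2*I/3)^2 + 5/(z - 2 + 2*I/3)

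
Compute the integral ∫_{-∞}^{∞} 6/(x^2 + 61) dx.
Let f(z) = 6/(z^2 + 61). The denominator has no real zeros and deg Q - deg P = 2 ≥ 2, so the integral of f over the upper semicircle |z| = R tends to 0 as R → ∞. Closing the contour in the upper half-plane,
  ∫_{-∞}^{∞} f(x) dx = 2πi · Σ Res(f, z_k)  over the poles with Im z_k > 0.

Zeros of the denominator: z^2 + 61 = 0 gives z = ±sqrt(61)*I.
Upper half-plane: z = sqrt(61)*I (simple).

Each pole is a simple zero of Q(z) = z^2 + 61, so Res(f, z₀) = P(z₀)/Q'(z₀) with P(z) = 6, Q'(z) = 2*z:
  Res(f, sqrt(61)*I) = (6)/(2*sqrt(61)*I) = -3*sqrt(61)*I/61

∫_{-∞}^{∞} f(x) dx = 2πi · (-3*sqrt(61)*I/61) = 6*sqrt(61)*pi/61

Final answer: 6*sqrt(61)*pi/61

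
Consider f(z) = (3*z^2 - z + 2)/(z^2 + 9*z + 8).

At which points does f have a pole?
The singularities of f are the zeros of the denominator. Factoring,
  z^2 + 9*z + 8 = (z + 8)*(z + 1)
so the candidates are z = -8, z = -1.

Check the numerator P(z) = 3*z^2 - z + 2 at each one:
  P(-8) = 202 ≠ 0, so z = -8 is a (simple) pole.
  P(-1) = 6 ≠ 0, so z = -1 is a (simple) pole.

Poles of f: {-8, -1}

Final answer: {-8, -1}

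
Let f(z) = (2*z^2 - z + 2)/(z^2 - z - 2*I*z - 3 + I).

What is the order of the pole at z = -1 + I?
1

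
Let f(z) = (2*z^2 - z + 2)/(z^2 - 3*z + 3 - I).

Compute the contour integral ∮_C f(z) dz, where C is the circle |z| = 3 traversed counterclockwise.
By the residue theorem, ∮_C f(z) dz = 2πi · (sum of the residues of f at the poles inside |z| = 3).

The denominator factors as (z - 2 - I)*(z - 1 + I), so the singularities of f are simple poles at z = 2 + I, z = 1 - I.
  |2 + I|² = 5 < 9 = 3², so this pole is inside the contour.
  |1 - I|² = 2 < 9 = 3², so this pole is inside the contour.

With P(z) = 2*z^2 - z + 2 and Q(z) = z^2 - 3*z + 3 - I, each pole is simple, so Res(f, z₀) = P(z₀)/Q'(z₀) with Q'(z) = 2*z - 3.
  Res(f, 2 + I) = P(2 + I)/Q'(2 + I) = (6 + 7*I)/(1 + 2*I) = 4 - I
  Res(f, 1 - I) = P(1 - I)/Q'(1 - I) = (1 - 3*I)/(-1 - 2*I) = 1 + I

Sum of residues inside C: 5
∮_C f(z) dz = 2πi · (5) = 10*I*pi

Final answer: 10*I*pi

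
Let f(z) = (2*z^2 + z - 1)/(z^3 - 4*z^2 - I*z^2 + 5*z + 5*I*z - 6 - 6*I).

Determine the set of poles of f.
The singularities of f are the zeros of the denominator. Factoring,
  z^3 - 4*z^2 - I*z^2 + 5*z + 5*I*z - 6 - 6*I = (z - 3)*(z - 1 + I)*(z - 2*I)
so the candidates are z = 3, z = 1 - I, z = 2*I.

Check the numerator P(z) = 2*z^2 + z - 1 at each one:
  P(3) = 20 ≠ 0, so z = 3 is a (simple) pole.
  P(1 - I) = -5*I ≠ 0, so z = 1 - I is a (simple) pole.
  P(2*I) = -9 + 2*I ≠ 0, so z = 2*I is a (simple) pole.

Poles of f: {2*I, 1 - I, 3}

Final answer: {2*I, 1 - I, 3}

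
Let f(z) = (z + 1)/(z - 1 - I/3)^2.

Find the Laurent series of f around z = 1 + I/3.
Put w = z - (1 + I/3), i.e. z = w + 1 + I/3. The denominator is w^2, so it suffices to rewrite the numerator in powers of w.

P(z) = z + 1
P(w + 1 + I/3) = 2 + I/3 + w

Dividing each term by w^2:
  f = (2 + I/3)/w^2 + 1/w

Substituting back w = z - 1 - I/3:
  f(z) = (2 + I/3)/(z - 1 - I/3)^2 + 1/(z - 1 - I/3)

The series is finite because the numerator is a polynomial; the negative powers form the principal part, and the coefficient of 1/(z - 1 - I/3) gives Res(f, 1 + I/3) = 1.

Final answer: (2 + I/3)/(z - 1 - I/3)^2 + 1/(z - 1 - I/3)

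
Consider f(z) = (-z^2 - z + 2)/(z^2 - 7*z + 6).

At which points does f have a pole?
{6}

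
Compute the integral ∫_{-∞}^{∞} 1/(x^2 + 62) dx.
Let f(z) = 1/(z^2 + 62). The denominator has no real zeros and deg Q - deg P = 2 ≥ 2, so the integral of f over the upper semicircle |z| = R tends to 0 as R → ∞. Closing the contour in the upper half-plane,
  ∫_{-∞}^{∞} f(x) dx = 2πi · Σ Res(f, z_k)  over the poles with Im z_k > 0.

Zeros of the denominator: z^2 + 62 = 0 gives z = ±sqrt(62)*I.
Upper half-plane: z = sqrt(62)*I (simple).

Each pole is a simple zero of Q(z) = z^2 + 62, so Res(f, z₀) = P(z₀)/Q'(z₀) with P(z) = 1, Q'(z) = 2*z:
  Res(f, sqrt(62)*I) = (1)/(2*sqrt(62)*I) = -sqrt(62)*I/124

∫_{-∞}^{∞} f(x) dx = 2πi · (-sqrt(62)*I/124) = sqrt(62)*pi/62

Final answer: sqrt(62)*pi/62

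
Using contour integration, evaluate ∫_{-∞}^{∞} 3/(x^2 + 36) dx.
Let f(z) = 3/(z^2 + 36). The denominator has no real zeros and deg Q - deg P = 2 ≥ 2, so the integral of f over the upper semicircle |z| = R tends to 0 as R → ∞. Closing the contour in the upper half-plane,
  ∫_{-∞}^{∞} f(x) dx = 2πi · Σ Res(f, z_k)  over the poles with Im z_k > 0.

Zeros of the denominator: z^2 + 36 = 0 gives z = ±6*I.
Upper half-plane: z = 6*I (simple).

Each pole is a simple zero of Q(z) = z^2 + 36, so Res(f, z₀) = P(z₀)/Q'(z₀) with P(z) = 3, Q'(z) = 2*z:
  Res(f, 6*I) = (3)/(12*I) = -I/4

∫_{-∞}^{∞} f(x) dx = 2πi · (-I/4) = pi/2

Final answer: pi/2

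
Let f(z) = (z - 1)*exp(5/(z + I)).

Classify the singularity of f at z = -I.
essential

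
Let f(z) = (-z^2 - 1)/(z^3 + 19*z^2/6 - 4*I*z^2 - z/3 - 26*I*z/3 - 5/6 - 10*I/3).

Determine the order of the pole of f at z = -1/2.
Factor the denominator:
  z^3 + 19*z^2/6 - 4*I*z^2 - z/3 - 26*I*z/3 - 5/6 - 10*I/3 = (z + 1/2)*(z + 2/3 - 3*I)*(z + 2 - I)

The numerator P(z) = -z^2 - 1 has P(-1/2) = -5/4 ≠ 0, so no factor of (z + 1/2) cancels.
Near z = -1/2 we can therefore write f(z) = g(z)/(z + 1/2) with g analytic at -1/2 and g(-1/2) ≠ 0 (g is the numerator divided by the remaining denominator factors).

Hence z = -1/2 is a pole of order 1.

Final answer: 1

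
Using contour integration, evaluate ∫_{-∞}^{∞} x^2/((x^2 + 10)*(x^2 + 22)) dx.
Let f(z) = z^2/((z^2 + 10)*(z^2 + 22)). The denominator has no real zeros and deg Q - deg P = 2 ≥ 2, so the integral of f over the upper semicircle |z| = R tends to 0 as R → ∞. Closing the contour in the upper half-plane,
  ∫_{-∞}^{∞} f(x) dx = 2πi · Σ Res(f, z_k)  over the poles with Im z_k > 0.

Zeros of the denominator: z^2 + 10 = 0 gives z = ±sqrt(10)*I; z^2 + 22 = 0 gives z = ±sqrt(22)*I.
Upper half-plane: z = sqrt(10)*I, z = sqrt(22)*I (simple).

Each pole is a simple zero of Q(z) = z^4 + 32*z^2 + 220, so Res(f, z₀) = P(z₀)/Q'(z₀) with P(z) = z^2, Q'(z) = 4*z^3 + 64*z:
  Res(f, sqrt(10)*I) = (-10)/(24*sqrt(10)*I) = sqrt(10)*I/24
  Res(f, sqrt(22)*I) = (-22)/(-24*sqrt(22)*I) = -sqrt(22)*I/24

Sum of residues: I*(-sqrt(22) + sqrt(10))/24
∫_{-∞}^{∞} f(x) dx = 2πi · (I*(-sqrt(22) + sqrt(10))/24) = pi*(-sqrt(10) + sqrt(22))/12

Final answer: pi*(-sqrt(10) + sqrt(22))/12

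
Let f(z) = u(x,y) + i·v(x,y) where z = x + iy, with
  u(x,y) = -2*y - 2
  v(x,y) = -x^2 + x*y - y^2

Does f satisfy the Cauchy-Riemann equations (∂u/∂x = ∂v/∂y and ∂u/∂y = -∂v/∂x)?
∂u/∂x = 0
∂v/∂y = x - 2*y
∂u/∂y = -2
∂v/∂x = -2*x + y
∂u/∂x ≠ ∂v/∂y and ∂u/∂y ≠ -∂v/∂x; the Cauchy-Riemann equations are not satisfied, so f is not analytic.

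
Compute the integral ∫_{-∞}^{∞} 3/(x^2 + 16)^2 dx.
Let f(z) = 3/(z^2 + 16)^2. The denominator has no real zeros and deg Q - deg P = 4 ≥ 2, so the integral of f over the upper semicircle |z| = R tends to 0 as R → ∞. Closing the contour in the upper half-plane,
  ∫_{-∞}^{∞} f(x) dx = 2πi · Σ Res(f, z_k)  over the poles with Im z_k > 0.

Zeros of the denominator: z^2 + 16 = 0 gives z = ±4*I.
Upper half-plane: z = 4*I (a pole of order 2).

Write f(z) = g(z)/(z - 4*I)^2 with g(z) = 3/(z + 4*I)^2. For a double pole, Res(f, z₀) = g'(z₀):
  g'(z) = -6/(z + 4*I)^3
  Res(f, 4*I) = g'(4*I) = -3*I/256

∫_{-∞}^{∞} f(x) dx = 2πi · (-3*I/256) = 3*pi/128

Final answer: 3*pi/128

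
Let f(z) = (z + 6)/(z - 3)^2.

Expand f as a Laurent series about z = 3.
Put w = z - (3), i.e. z = w + 3. The denominator is w^2, so it suffices to rewrite the numerator in powers of w.

P(z) = z + 6
P(w + 3) = 9 + w

Dividing each term by w^2:
  f = 9/w^2 + 1/w

Substituting back w = z - 3:
  f(z) = 9/(z - 3)^2 + 1/(z - 3)

The series is finite because the numerator is a polynomial; the negative powers form the principal part, and the coefficient of 1/(z - 3) gives Res(f, 3) = 1.

Final answer: 9/(z - 3)^2 + 1/(z - 3)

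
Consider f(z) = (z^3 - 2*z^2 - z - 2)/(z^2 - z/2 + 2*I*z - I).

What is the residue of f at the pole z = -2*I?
-92/17 + 28*I/17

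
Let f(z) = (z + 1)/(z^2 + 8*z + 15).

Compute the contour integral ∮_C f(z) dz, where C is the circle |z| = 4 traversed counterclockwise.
-2*I*pi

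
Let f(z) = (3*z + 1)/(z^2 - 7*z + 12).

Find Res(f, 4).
Write f(z) = P(z)/Q(z) with P(z) = 3*z + 1 and Q(z) = z^2 - 7*z + 12.
The denominator factors as Q(z) = (z - 4)*(z - 3), so z = 4 is a simple zero of Q and P is analytic there; z = 4 is therefore a simple pole and
  Res(f, z₀) = P(z₀)/Q'(z₀).

Q'(z) = 2*z - 7, so Q'(4) = 1.
P(4) = 13.

Res(f, 4) = (13)/(1) = 13

Final answer: 13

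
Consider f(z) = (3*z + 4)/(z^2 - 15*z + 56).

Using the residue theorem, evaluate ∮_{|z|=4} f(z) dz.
By the residue theorem, ∮_C f(z) dz = 2πi · (sum of the residues of f at the poles inside |z| = 4).

The denominator factors as (z - 7)*(z - 8), so the singularities of f are simple poles at z = 7, z = 8.
  |7|² = 49 > 16 = 4², so this pole is outside the contour.
  |8|² = 64 > 16 = 4², so this pole is outside the contour.

No pole lies inside the contour, so f is analytic on and inside C and the integral is 0 (Cauchy's theorem).

Final answer: 0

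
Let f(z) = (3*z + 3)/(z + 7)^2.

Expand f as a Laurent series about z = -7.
Put w = z - (-7), i.e. z = w - 7. The denominator is w^2, so it suffices to rewrite the numerator in powers of w.

P(z) = 3*z + 3
P(w - 7) = -18 + 3*w

Dividing each term by w^2:
  f = -18/w^2 + 3/w

Substituting back w = z + 7:
  f(z) = -18/(z + 7)^2 + 3/(z + 7)

The series is finite because the numerator is a polynomial; the negative powers form the principal part, and the coefficient of 1/(z + 7) gives Res(f, -7) = 3.

Final answer: -18/(z + 7)^2 + 3/(z + 7)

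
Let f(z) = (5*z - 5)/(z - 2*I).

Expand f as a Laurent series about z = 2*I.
Put w = z - (2*I), i.e. z = w + 2*I. The denominator is w, so it suffices to rewrite the numerator in powers of w.

P(z) = 5*z - 5
P(w + 2*I) = -5 + 10*I + 5*w

Dividing each term by w:
  f = (-5 + 10*I)/w + 5

Substituting back w = z - 2*I:
  f(z) = (-5 + 10*I)/(z - 2*I) + 5

The series is finite because the numerator is a polynomial; the negative powers form the principal part, and the coefficient of 1/(z - 2*I) gives Res(f, 2*I) = -5 + 10*I.

Final answer: (-5 + 10*I)/(z - 2*I) + 5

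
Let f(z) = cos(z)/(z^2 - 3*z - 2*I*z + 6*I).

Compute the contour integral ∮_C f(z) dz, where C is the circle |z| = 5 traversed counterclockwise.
By the residue theorem, ∮_C f(z) dz = 2πi · (sum of the residues of f at the poles inside |z| = 5).

The denominator factors as (z - 2*I)*(z - 3), so the singularities of f are simple poles at z = 2*I, z = 3.
  |2*I|² = 4 < 25 = 5², so this pole is inside the contour.
  |3|² = 9 < 25 = 5², so this pole is inside the contour.

With P(z) = cos(z) and Q(z) = z^2 - 3*z - 2*I*z + 6*I, each pole is simple, so Res(f, z₀) = P(z₀)/Q'(z₀) with Q'(z) = 2*z - 3 - 2*I.
  Res(f, 2*I) = P(2*I)/Q'(2*I) = (cosh(2))/(-3 + 2*I) = (-3/13 - 2*I/13)*cosh(2)
  Res(f, 3) = P(3)/Q'(3) = (cos(3))/(3 - 2*I) = (3/13 + 2*I/13)*cos(3)

Sum of residues inside C: (-3/13 - 2*I/13)*cosh(2) + (3/13 + 2*I/13)*cos(3)
∮_C f(z) dz = 2πi · ((-3/13 - 2*I/13)*cosh(2) + (3/13 + 2*I/13)*cos(3)) = pi*(4/13 - 6*I/13)*cosh(2) + pi*(-4/13 + 6*I/13)*cos(3)

Final answer: pi*(4/13 - 6*I/13)*cosh(2) + pi*(-4/13 + 6*I/13)*cos(3)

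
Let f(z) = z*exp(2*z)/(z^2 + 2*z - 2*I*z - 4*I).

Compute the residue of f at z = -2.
Write f(z) = P(z)/Q(z) with P(z) = z*exp(2*z) and Q(z) = z^2 + 2*z - 2*I*z - 4*I.
The denominator factors as Q(z) = (z + 2)*(z - 2*I), so z = -2 is a simple zero of Q and P is analytic there; z = -2 is therefore a simple pole and
  Res(f, z₀) = P(z₀)/Q'(z₀).

Q'(z) = 2*z + 2 - 2*I, so Q'(-2) = -2 - 2*I.
P(-2) = -2*exp(-4).

Res(f, -2) = (-2*exp(-4))/(-2 - 2*I) = (1/2 - I/2)*exp(-4)

Final answer: (1/2 - I/2)*exp(-4)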